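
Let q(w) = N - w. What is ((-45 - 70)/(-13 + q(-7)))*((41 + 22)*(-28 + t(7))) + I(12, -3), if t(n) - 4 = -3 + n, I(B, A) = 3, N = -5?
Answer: -144867/11 ≈ -13170.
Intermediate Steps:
q(w) = -5 - w
t(n) = 1 + n (t(n) = 4 + (-3 + n) = 1 + n)
((-45 - 70)/(-13 + q(-7)))*((41 + 22)*(-28 + t(7))) + I(12, -3) = ((-45 - 70)/(-13 + (-5 - 1*(-7))))*((41 + 22)*(-28 + (1 + 7))) + 3 = (-115/(-13 + (-5 + 7)))*(63*(-28 + 8)) + 3 = (-115/(-13 + 2))*(63*(-20)) + 3 = -115/(-11)*(-1260) + 3 = -115*(-1/11)*(-1260) + 3 = (115/11)*(-1260) + 3 = -144900/11 + 3 = -144867/11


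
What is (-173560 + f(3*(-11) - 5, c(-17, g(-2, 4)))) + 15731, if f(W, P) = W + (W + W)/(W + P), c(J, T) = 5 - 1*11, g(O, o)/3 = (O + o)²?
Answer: -1736518/11 ≈ -1.5787e+5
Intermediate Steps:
g(O, o) = 3*(O + o)²
c(J, T) = -6 (c(J, T) = 5 - 11 = -6)
f(W, P) = W + 2*W/(P + W) (f(W, P) = W + (2*W)/(P + W) = W + 2*W/(P + W))
(-173560 + f(3*(-11) - 5, c(-17, g(-2, 4)))) + 15731 = (-173560 + (3*(-11) - 5)*(2 - 6 + (3*(-11) - 5))/(-6 + (3*(-11) - 5))) + 15731 = (-173560 + (-33 - 5)*(2 - 6 + (-33 - 5))/(-6 + (-33 - 5))) + 15731 = (-173560 - 38*(2 - 6 - 38)/(-6 - 38)) + 15731 = (-173560 - 38*(-42)/(-44)) + 15731 = (-173560 - 38*(-1/44)*(-42)) + 15731 = (-173560 - 399/11) + 15731 = -1909559/11 + 15731 = -1736518/11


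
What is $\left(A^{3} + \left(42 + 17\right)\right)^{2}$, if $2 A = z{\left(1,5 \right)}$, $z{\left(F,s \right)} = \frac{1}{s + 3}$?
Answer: $\frac{58401972225}{16777216} \approx 3481.0$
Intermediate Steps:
$z{\left(F,s \right)} = \frac{1}{3 + s}$
$A = \frac{1}{16}$ ($A = \frac{1}{2 \left(3 + 5\right)} = \frac{1}{2 \cdot 8} = \frac{1}{2} \cdot \frac{1}{8} = \frac{1}{16} \approx 0.0625$)
$\left(A^{3} + \left(42 + 17\right)\right)^{2} = \left(\left(\frac{1}{16}\right)^{3} + \left(42 + 17\right)\right)^{2} = \left(\frac{1}{4096} + 59\right)^{2} = \left(\frac{241665}{4096}\right)^{2} = \frac{58401972225}{16777216}$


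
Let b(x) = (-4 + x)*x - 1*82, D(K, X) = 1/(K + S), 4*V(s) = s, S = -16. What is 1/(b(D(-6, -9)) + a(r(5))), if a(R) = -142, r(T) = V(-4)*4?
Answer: -484/108327 ≈ -0.0044680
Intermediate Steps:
V(s) = s/4
r(T) = -4 (r(T) = ((¼)*(-4))*4 = -1*4 = -4)
D(K, X) = 1/(-16 + K) (D(K, X) = 1/(K - 16) = 1/(-16 + K))
b(x) = -82 + x*(-4 + x) (b(x) = x*(-4 + x) - 82 = -82 + x*(-4 + x))
1/(b(D(-6, -9)) + a(r(5))) = 1/((-82 + (1/(-16 - 6))² - 4/(-16 - 6)) - 142) = 1/((-82 + (1/(-22))² - 4/(-22)) - 142) = 1/((-82 + (-1/22)² - 4*(-1/22)) - 142) = 1/((-82 + 1/484 + 2/11) - 142) = 1/(-39599/484 - 142) = 1/(-108327/484) = -484/108327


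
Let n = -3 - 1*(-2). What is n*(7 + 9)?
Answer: -16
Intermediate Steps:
n = -1 (n = -3 + 2 = -1)
n*(7 + 9) = -(7 + 9) = -1*16 = -16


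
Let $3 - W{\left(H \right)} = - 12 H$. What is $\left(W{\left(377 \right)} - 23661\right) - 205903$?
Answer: $-225037$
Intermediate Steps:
$W{\left(H \right)} = 3 + 12 H$ ($W{\left(H \right)} = 3 - - 12 H = 3 + 12 H$)
$\left(W{\left(377 \right)} - 23661\right) - 205903 = \left(\left(3 + 12 \cdot 377\right) - 23661\right) - 205903 = \left(\left(3 + 4524\right) - 23661\right) - 205903 = \left(4527 - 23661\right) - 205903 = -19134 - 205903 = -225037$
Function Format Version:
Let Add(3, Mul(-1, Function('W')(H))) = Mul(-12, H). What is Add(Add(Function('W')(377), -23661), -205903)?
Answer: -225037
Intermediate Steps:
Function('W')(H) = Add(3, Mul(12, H)) (Function('W')(H) = Add(3, Mul(-1, Mul(-12, H))) = Add(3, Mul(12, H)))
Add(Add(Function('W')(377), -23661), -205903) = Add(Add(Add(3, Mul(12, 377)), -23661), -205903) = Add(Add(Add(3, 4524), -23661), -205903) = Add(Add(4527, -23661), -205903) = Add(-19134, -205903) = -225037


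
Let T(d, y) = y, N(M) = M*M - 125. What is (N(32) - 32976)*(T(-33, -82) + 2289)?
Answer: -70793939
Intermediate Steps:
N(M) = -125 + M² (N(M) = M² - 125 = -125 + M²)
(N(32) - 32976)*(T(-33, -82) + 2289) = ((-125 + 32²) - 32976)*(-82 + 2289) = ((-125 + 1024) - 32976)*2207 = (899 - 32976)*2207 = -32077*2207 = -70793939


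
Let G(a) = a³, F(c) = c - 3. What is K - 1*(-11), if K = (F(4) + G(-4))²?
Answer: 3980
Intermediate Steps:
F(c) = -3 + c
K = 3969 (K = ((-3 + 4) + (-4)³)² = (1 - 64)² = (-63)² = 3969)
K - 1*(-11) = 3969 - 1*(-11) = 3969 + 11 = 3980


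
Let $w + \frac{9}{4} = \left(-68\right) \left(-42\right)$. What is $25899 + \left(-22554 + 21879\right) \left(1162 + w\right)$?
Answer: $- \frac{10738929}{4} \approx -2.6847 \cdot 10^{6}$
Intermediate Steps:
$w = \frac{11415}{4}$ ($w = - \frac{9}{4} - -2856 = - \frac{9}{4} + 2856 = \frac{11415}{4} \approx 2853.8$)
$25899 + \left(-22554 + 21879\right) \left(1162 + w\right) = 25899 + \left(-22554 + 21879\right) \left(1162 + \frac{11415}{4}\right) = 25899 - \frac{10842525}{4} = - \frac{10738929}{4}$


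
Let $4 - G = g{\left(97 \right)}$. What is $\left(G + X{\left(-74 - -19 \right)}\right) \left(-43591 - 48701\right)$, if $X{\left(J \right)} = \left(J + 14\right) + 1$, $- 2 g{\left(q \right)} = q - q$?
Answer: $3322512$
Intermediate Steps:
$g{\left(q \right)} = 0$ ($g{\left(q \right)} = - \frac{q - q}{2} = \left(- \frac{1}{2}\right) 0 = 0$)
$G = 4$ ($G = 4 - 0 = 4 + 0 = 4$)
$X{\left(J \right)} = 15 + J$ ($X{\left(J \right)} = \left(14 + J\right) + 1 = 15 + J$)
$\left(G + X{\left(-74 - -19 \right)}\right) \left(-43591 - 48701\right) = \left(4 + \left(15 - 55\right)\right) \left(-43591 - 48701\right) = \left(4 + \left(15 + \left(-74 + 19\right)\right)\right) \left(-92292\right) = \left(4 + \left(15 - 55\right)\right) \left(-92292\right) = \left(4 - 40\right) \left(-92292\right) = \left(-36\right) \left(-92292\right) = 3322512$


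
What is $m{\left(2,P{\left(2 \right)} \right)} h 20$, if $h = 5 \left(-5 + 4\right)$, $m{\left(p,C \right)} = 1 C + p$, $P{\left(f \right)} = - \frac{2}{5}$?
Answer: $-160$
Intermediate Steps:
$P{\left(f \right)} = - \frac{2}{5}$ ($P{\left(f \right)} = \left(-2\right) \frac{1}{5} = - \frac{2}{5}$)
$m{\left(p,C \right)} = C + p$
$h = -5$ ($h = 5 \left(-1\right) = -5$)
$m{\left(2,P{\left(2 \right)} \right)} h 20 = \left(- \frac{2}{5} + 2\right) \left(-5\right) 20 = \frac{8}{5} \left(-5\right) 20 = \left(-8\right) 20 = -160$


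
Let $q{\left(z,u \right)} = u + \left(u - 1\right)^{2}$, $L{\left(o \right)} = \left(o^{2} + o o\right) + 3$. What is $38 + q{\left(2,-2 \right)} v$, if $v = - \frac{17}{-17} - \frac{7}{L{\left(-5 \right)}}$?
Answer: $\frac{2336}{53} \approx 44.075$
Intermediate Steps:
$L{\left(o \right)} = 3 + 2 o^{2}$ ($L{\left(o \right)} = \left(o^{2} + o^{2}\right) + 3 = 2 o^{2} + 3 = 3 + 2 o^{2}$)
$q{\left(z,u \right)} = u + \left(-1 + u\right)^{2}$
$v = \frac{46}{53}$ ($v = - \frac{17}{-17} - \frac{7}{3 + 2 \left(-5\right)^{2}} = \left(-17\right) \left(- \frac{1}{17}\right) - \frac{7}{3 + 2 \cdot 25} = 1 - \frac{7}{3 + 50} = 1 - \frac{7}{53} = \frac{46}{53} \approx 0.86792$)
$38 + q{\left(2,-2 \right)} v = 38 + \left(-2 + \left(-1 - 2\right)^{2}\right) \frac{46}{53} = 38 + \left(-2 + \left(-3\right)^{2}\right) \frac{46}{53} = 38 + \left(-2 + 9\right) \frac{46}{53} = 38 + 7 \cdot \frac{46}{53} = 38 + \frac{322}{53} = \frac{2336}{53}$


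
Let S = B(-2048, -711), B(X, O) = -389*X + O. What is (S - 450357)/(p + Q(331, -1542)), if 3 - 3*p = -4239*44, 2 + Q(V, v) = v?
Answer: 345604/60629 ≈ 5.7003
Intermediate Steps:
Q(V, v) = -2 + v
B(X, O) = O - 389*X
S = 795961 (S = -711 - 389*(-2048) = -711 + 796672 = 795961)
p = 62173 (p = 1 - (-1413)*44 = 1 - 1/3*(-186516) = 1 + 62172 = 62173)
(S - 450357)/(p + Q(331, -1542)) = (795961 - 450357)/(62173 + (-2 - 1542)) = 345604/(62173 - 1544) = 345604/60629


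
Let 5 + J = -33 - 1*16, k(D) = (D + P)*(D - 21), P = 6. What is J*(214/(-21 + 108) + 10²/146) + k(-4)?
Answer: -465346/2117 ≈ -219.81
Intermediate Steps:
k(D) = (-21 + D)*(6 + D) (k(D) = (D + 6)*(D - 21) = (6 + D)*(-21 + D) = (-21 + D)*(6 + D))
J = -54 (J = -5 + (-33 - 1*16) = -5 + (-33 - 16) = -5 - 49 = -54)
J*(214/(-21 + 108) + 10²/146) + k(-4) = -54*(214/(-21 + 108) + 10²/146) + (-126 + (-4)² - 15*(-4)) = -54*(214/87 + 100*(1/146)) + (-126 + 16 + 60) = -54*(214*(1/87) + 50/73) - 50 = -54*(214/87 + 50/73) - 50 = -54*19972/6351 - 50 = -359496/2117 - 50 = -465346/2117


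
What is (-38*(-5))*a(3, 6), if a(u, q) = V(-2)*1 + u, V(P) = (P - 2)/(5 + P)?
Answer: 950/3 ≈ 316.67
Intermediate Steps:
V(P) = (-2 + P)/(5 + P)
a(u, q) = -4/3 + u (a(u, q) = ((-2 - 2)/(5 - 2))*1 + u = (-4/3)*1 + u = ((1/3)*(-4))*1 + u = -4/3*1 + u = -4/3 + u)
(-38*(-5))*a(3, 6) = (-38*(-5))*(-4/3 + 3) = 190*(5/3) = 950/3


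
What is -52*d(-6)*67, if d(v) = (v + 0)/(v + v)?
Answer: -1742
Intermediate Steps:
d(v) = ½ (d(v) = v/((2*v)) = v*(1/(2*v)) = ½)
-52*d(-6)*67 = -52*½*67 = -26*67 = -1742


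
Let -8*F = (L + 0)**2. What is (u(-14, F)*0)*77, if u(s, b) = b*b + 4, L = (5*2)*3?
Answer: 0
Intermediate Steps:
L = 30 (L = 10*3 = 30)
F = -225/2 (F = -(30 + 0)**2/8 = -1/8*30**2 = -1/8*900 = -225/2 ≈ -112.50)
u(s, b) = 4 + b**2 (u(s, b) = b**2 + 4 = 4 + b**2)
(u(-14, F)*0)*77 = ((4 + (-225/2)**2)*0)*77 = ((4 + 50625/4)*0)*77 = ((50641/4)*0)*77 = 0*77 = 0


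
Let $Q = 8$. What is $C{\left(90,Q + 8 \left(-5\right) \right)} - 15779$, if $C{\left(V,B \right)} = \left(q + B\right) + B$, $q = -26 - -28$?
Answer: $-15841$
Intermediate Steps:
$q = 2$ ($q = -26 + 28 = 2$)
$C{\left(V,B \right)} = 2 + 2 B$ ($C{\left(V,B \right)} = \left(2 + B\right) + B = 2 + 2 B$)
$C{\left(90,Q + 8 \left(-5\right) \right)} - 15779 = \left(2 + 2 \left(8 + 8 \left(-5\right)\right)\right) - 15779 = \left(2 + 2 \left(8 - 40\right)\right) - 15779 = \left(2 + 2 \left(-32\right)\right) - 15779 = \left(2 - 64\right) - 15779 = -62 - 15779 = -15841$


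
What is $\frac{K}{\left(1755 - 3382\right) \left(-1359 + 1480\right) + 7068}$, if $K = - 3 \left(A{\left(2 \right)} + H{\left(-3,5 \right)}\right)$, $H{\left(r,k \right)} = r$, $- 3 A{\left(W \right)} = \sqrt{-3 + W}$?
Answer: $- \frac{9}{189799} - \frac{i}{189799} \approx -4.7419 \cdot 10^{-5} - 5.2687 \cdot 10^{-6} i$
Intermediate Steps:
$A{\left(W \right)} = - \frac{\sqrt{-3 + W}}{3}$
$K = 9 + i$ ($K = - 3 \left(- \frac{\sqrt{-3 + 2}}{3} - 3\right) = - 3 \left(- \frac{\sqrt{-1}}{3} - 3\right) = - 3 \left(- \frac{i}{3} - 3\right) = - 3 \left(-3 - \frac{i}{3}\right) = 9 + i \approx 9.0 + 1.0 i$)
$\frac{K}{\left(1755 - 3382\right) \left(-1359 + 1480\right) + 7068} = \frac{9 + i}{\left(1755 - 3382\right) \left(-1359 + 1480\right) + 7068} = \frac{9 + i}{\left(-1627\right) 121 + 7068} = \frac{9 + i}{-196867 + 7068} = \frac{9 + i}{-189799} = \left(9 + i\right) \left(- \frac{1}{189799}\right) = - \frac{9}{189799} - \frac{i}{189799}$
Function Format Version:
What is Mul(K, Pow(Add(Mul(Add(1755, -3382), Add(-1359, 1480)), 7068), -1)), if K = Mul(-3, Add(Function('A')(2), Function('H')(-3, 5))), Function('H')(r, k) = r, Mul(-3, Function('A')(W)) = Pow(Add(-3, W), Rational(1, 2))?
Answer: Add(Rational(-9, 189799), Mul(Rational(-1, 189799), I)) ≈ Add(-4.7419e-5, Mul(-5.2687e-6, I))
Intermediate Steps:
Function('A')(W) = Mul(Rational(-1, 3), Pow(Add(-3, W), Rational(1, 2)))
K = Add(9, I) (K = Mul(-3, Add(Mul(Rational(-1, 3), Pow(Add(-3, 2), Rational(1, 2))), -3)) = Mul(-3, Add(Mul(Rational(-1, 3), Pow(-1, Rational(1, 2))), -3)) = Mul(-3, Add(Mul(Rational(-1, 3), I), -3)) = Mul(-3, Add(-3, Mul(Rational(-1, 3), I))) = Add(9, I) ≈ Add(9.0000, Mul(1.0000, I)))
Mul(K, Pow(Add(Mul(Add(1755, -3382), Add(-1359, 1480)), 7068), -1)) = Mul(Add(9, I), Pow(Add(Mul(Add(1755, -3382), Add(-1359, 1480)), 7068), -1)) = Mul(Add(9, I), Pow(Add(Mul(-1627, 121), 7068), -1)) = Mul(Add(9, I), Pow(Add(-196867, 7068), -1)) = Mul(Add(9, I), Pow(-189799, -1)) = Mul(Add(9, I), Rational(-1, 189799)) = Add(Rational(-9, 189799), Mul(Rational(-1, 189799), I))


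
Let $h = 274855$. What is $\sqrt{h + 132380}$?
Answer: $\sqrt{407235} \approx 638.15$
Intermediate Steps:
$\sqrt{h + 132380} = \sqrt{274855 + 132380} = \sqrt{407235}$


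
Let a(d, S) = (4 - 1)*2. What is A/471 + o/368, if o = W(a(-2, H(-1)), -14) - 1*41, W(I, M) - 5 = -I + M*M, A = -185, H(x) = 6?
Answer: 2227/86664 ≈ 0.025697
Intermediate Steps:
a(d, S) = 6 (a(d, S) = 3*2 = 6)
W(I, M) = 5 + M² - I (W(I, M) = 5 + (-I + M*M) = 5 + (-I + M²) = 5 + (M² - I) = 5 + M² - I)
o = 154 (o = (5 + (-14)² - 1*6) - 1*41 = (5 + 196 - 6) - 41 = 195 - 41 = 154)
A/471 + o/368 = -185/471 + 154/368 = -185*1/471 + 154*(1/368) = -185/471 + 77/184 = 2227/86664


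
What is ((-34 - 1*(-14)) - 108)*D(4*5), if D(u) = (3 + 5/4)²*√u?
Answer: -4624*√5 ≈ -10340.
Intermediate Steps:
D(u) = 289*√u/16 (D(u) = (3 + 5*(¼))²*√u = (3 + 5/4)²*√u = (17/4)²*√u = 289*√u/16)
((-34 - 1*(-14)) - 108)*D(4*5) = ((-34 - 1*(-14)) - 108)*(289*√(4*5)/16) = ((-34 + 14) - 108)*(289*√20/16) = (-20 - 108)*(289*(2*√5)/16) = -4624*√5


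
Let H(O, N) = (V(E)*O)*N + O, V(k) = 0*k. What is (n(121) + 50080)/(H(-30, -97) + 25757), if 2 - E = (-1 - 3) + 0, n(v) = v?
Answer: 50201/25727 ≈ 1.9513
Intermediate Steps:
E = 6 (E = 2 - ((-1 - 3) + 0) = 2 - (-4 + 0) = 2 - 1*(-4) = 2 + 4 = 6)
V(k) = 0
H(O, N) = O (H(O, N) = (0*O)*N + O = 0*N + O = 0 + O = O)
(n(121) + 50080)/(H(-30, -97) + 25757) = (121 + 50080)/(-30 + 25757) = 50201/25727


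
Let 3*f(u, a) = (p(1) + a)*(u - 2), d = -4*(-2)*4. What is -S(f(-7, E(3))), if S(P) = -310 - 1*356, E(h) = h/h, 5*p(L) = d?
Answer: 666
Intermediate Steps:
d = 32 (d = 8*4 = 32)
p(L) = 32/5 (p(L) = (⅕)*32 = 32/5)
E(h) = 1
f(u, a) = (-2 + u)*(32/5 + a)/3 (f(u, a) = ((32/5 + a)*(u - 2))/3 = ((32/5 + a)*(-2 + u))/3 = ((-2 + u)*(32/5 + a))/3 = (-2 + u)*(32/5 + a)/3)
S(P) = -666 (S(P) = -310 - 356 = -666)
-S(f(-7, E(3))) = -1*(-666) = 666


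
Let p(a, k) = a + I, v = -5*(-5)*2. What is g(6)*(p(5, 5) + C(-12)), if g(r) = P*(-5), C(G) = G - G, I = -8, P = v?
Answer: 750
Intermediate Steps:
v = 50 (v = 25*2 = 50)
P = 50
C(G) = 0
p(a, k) = -8 + a (p(a, k) = a - 8 = -8 + a)
g(r) = -250 (g(r) = 50*(-5) = -250)
g(6)*(p(5, 5) + C(-12)) = -250*((-8 + 5) + 0) = -250*(-3 + 0) = -250*(-3) = 750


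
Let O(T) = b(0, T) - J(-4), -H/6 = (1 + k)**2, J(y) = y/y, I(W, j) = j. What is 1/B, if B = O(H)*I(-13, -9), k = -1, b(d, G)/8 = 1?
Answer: -1/63 ≈ -0.015873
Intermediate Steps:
b(d, G) = 8 (b(d, G) = 8*1 = 8)
J(y) = 1
H = 0 (H = -6*(1 - 1)**2 = -6*0**2 = -6*0 = 0)
O(T) = 7 (O(T) = 8 - 1*1 = 8 - 1 = 7)
B = -63 (B = 7*(-9) = -63)
1/B = 1/(-63) = -1/63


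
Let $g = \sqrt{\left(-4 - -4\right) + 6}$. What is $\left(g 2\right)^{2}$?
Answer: $24$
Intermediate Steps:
$g = \sqrt{6}$ ($g = \sqrt{\left(-4 + 4\right) + 6} = \sqrt{0 + 6} = \sqrt{6} \approx 2.4495$)
$\left(g 2\right)^{2} = \left(\sqrt{6} \cdot 2\right)^{2} = \left(2 \sqrt{6}\right)^{2} = 24$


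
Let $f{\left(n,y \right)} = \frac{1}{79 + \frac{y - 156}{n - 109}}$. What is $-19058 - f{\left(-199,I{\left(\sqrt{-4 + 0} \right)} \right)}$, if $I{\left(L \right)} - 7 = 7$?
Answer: $- \frac{233212900}{12237} \approx -19058.0$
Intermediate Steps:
$I{\left(L \right)} = 14$ ($I{\left(L \right)} = 7 + 7 = 14$)
$f{\left(n,y \right)} = \frac{1}{79 + \frac{-156 + y}{-109 + n}}$
$-19058 - f{\left(-199,I{\left(\sqrt{-4 + 0} \right)} \right)} = -19058 - \frac{-109 - 199}{-8767 + 14 + 79 \left(-199\right)} = -19058 - \frac{1}{-8767 + 14 - 15721} \left(-308\right) = -19058 - \frac{1}{-24474} \left(-308\right) = -19058 - \left(- \frac{1}{24474}\right) \left(-308\right) = -19058 - \frac{154}{12237} = - \frac{233212900}{12237}$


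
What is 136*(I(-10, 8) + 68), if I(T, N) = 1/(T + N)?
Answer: 9180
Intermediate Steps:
I(T, N) = 1/(N + T)
136*(I(-10, 8) + 68) = 136*(1/(8 - 10) + 68) = 136*(1/(-2) + 68) = 136*(-1/2 + 68) = 136*(135/2) = 9180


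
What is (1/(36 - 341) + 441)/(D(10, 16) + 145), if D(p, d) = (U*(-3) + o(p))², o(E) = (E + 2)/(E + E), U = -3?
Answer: 672520/361669 ≈ 1.8595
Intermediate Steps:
o(E) = (2 + E)/(2*E) (o(E) = (2 + E)/((2*E)) = (2 + E)*(1/(2*E)) = (2 + E)/(2*E))
D(p, d) = (9 + (2 + p)/(2*p))² (D(p, d) = (-3*(-3) + (2 + p)/(2*p))² = (9 + (2 + p)/(2*p))²)
(1/(36 - 341) + 441)/(D(10, 16) + 145) = (1/(36 - 341) + 441)/((¼)*(2 + 19*10)²/10² + 145) = (1/(-305) + 441)/((¼)*(1/100)*(2 + 190)² + 145) = (-1/305 + 441)/((¼)*(1/100)*192² + 145) = 134504/(305*((¼)*(1/100)*36864 + 145)) = 134504/(305*(2304/25 + 145)) = 134504/(305*(5929/25)) = (134504/305)*(25/5929) = 672520/361669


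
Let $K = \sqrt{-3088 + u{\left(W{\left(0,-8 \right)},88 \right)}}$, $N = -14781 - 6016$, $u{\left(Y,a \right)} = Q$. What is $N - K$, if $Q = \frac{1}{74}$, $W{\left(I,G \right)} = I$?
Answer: $-20797 - \frac{i \sqrt{16909814}}{74} \approx -20797.0 - 55.57 i$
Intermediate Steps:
$Q = \frac{1}{74} \approx 0.013514$
$u{\left(Y,a \right)} = \frac{1}{74}$
$N = -20797$
$K = \frac{i \sqrt{16909814}}{74}$ ($K = \sqrt{-3088 + \frac{1}{74}} = \sqrt{- \frac{228511}{74}} = \frac{i \sqrt{16909814}}{74} \approx 55.57 i$)
$N - K = -20797 - \frac{i \sqrt{16909814}}{74}$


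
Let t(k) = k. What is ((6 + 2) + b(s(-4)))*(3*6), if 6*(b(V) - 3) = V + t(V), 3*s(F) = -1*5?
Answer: 188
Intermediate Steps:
s(F) = -5/3 (s(F) = (-1*5)/3 = (⅓)*(-5) = -5/3)
b(V) = 3 + V/3 (b(V) = 3 + (V + V)/6 = 3 + (2*V)/6 = 3 + V/3)
((6 + 2) + b(s(-4)))*(3*6) = ((6 + 2) + (3 + (⅓)*(-5/3)))*(3*6) = (8 + (3 - 5/9))*18 = (8 + 22/9)*18 = (94/9)*18 = 188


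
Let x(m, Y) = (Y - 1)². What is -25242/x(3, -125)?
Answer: -601/378 ≈ -1.5899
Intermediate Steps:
x(m, Y) = (-1 + Y)²
-25242/x(3, -125) = -25242/(-1 - 125)² = -25242/((-126)²) = -25242/15876 = -25242*1/15876 = -601/378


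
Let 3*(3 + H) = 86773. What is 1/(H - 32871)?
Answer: -3/11849 ≈ -0.00025319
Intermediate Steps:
H = 86764/3 (H = -3 + (⅓)*86773 = -3 + 86773/3 = 86764/3 ≈ 28921.)
1/(H - 32871) = 1/(86764/3 - 32871) = 1/(-11849/3) = -3/11849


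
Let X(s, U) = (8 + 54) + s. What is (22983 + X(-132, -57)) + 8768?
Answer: 31681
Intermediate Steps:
X(s, U) = 62 + s
(22983 + X(-132, -57)) + 8768 = (22983 + (62 - 132)) + 8768 = (22983 - 70) + 8768 = 22913 + 8768 = 31681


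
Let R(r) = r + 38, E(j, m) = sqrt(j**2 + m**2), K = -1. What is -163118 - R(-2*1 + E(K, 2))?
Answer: -163154 - sqrt(5) ≈ -1.6316e+5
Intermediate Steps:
R(r) = 38 + r
-163118 - R(-2*1 + E(K, 2)) = -163118 - (38 + (-2*1 + sqrt((-1)**2 + 2**2))) = -163118 - (38 + (-2 + sqrt(1 + 4))) = -163118 - (38 + (-2 + sqrt(5))) = -163118 - (36 + sqrt(5)) = -163118 + (-36 - sqrt(5)) = -163154 - sqrt(5)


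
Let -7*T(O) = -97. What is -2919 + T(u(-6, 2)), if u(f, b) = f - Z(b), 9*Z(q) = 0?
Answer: -20336/7 ≈ -2905.1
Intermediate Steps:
Z(q) = 0 (Z(q) = (⅑)*0 = 0)
u(f, b) = f (u(f, b) = f - 1*0 = f + 0 = f)
T(O) = 97/7 (T(O) = -⅐*(-97) = 97/7)
-2919 + T(u(-6, 2)) = -2919 + 97/7 = -20336/7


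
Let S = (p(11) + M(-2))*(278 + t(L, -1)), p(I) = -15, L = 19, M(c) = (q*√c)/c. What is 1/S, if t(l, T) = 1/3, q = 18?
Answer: I/(835*(-5*I + 3*√2)) ≈ -0.00013926 + 0.00011816*I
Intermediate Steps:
M(c) = 18/√c (M(c) = (18*√c)/c = 18/√c)
t(l, T) = ⅓
S = -4175 - 2505*I*√2 (S = (-15 + 18/√(-2))*(278 + ⅓) = (-15 + 18*(-I*√2/2))*(835/3) = (-15 - 9*I*√2)*(835/3) = -4175 - 2505*I*√2 ≈ -4175.0 - 3542.6*I)
1/S = 1/(-4175 - 2505*I*√2)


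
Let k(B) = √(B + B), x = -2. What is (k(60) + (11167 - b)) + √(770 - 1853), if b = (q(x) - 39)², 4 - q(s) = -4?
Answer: 10206 + 2*√30 + 19*I*√3 ≈ 10217.0 + 32.909*I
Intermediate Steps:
q(s) = 8 (q(s) = 4 - 1*(-4) = 4 + 4 = 8)
b = 961 (b = (8 - 39)² = (-31)² = 961)
k(B) = √2*√B (k(B) = √(2*B) = √2*√B)
(k(60) + (11167 - b)) + √(770 - 1853) = (√2*√60 + (11167 - 1*961)) + √(770 - 1853) = (√2*(2*√15) + (11167 - 961)) + √(-1083) = (2*√30 + 10206) + 19*I*√3 = (10206 + 2*√30) + 19*I*√3 = 10206 + 2*√30 + 19*I*√3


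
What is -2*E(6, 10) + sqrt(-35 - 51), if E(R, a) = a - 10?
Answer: I*sqrt(86) ≈ 9.2736*I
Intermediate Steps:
E(R, a) = -10 + a
-2*E(6, 10) + sqrt(-35 - 51) = -2*(-10 + 10) + sqrt(-35 - 51) = -2*0 + sqrt(-86) = 0 + I*sqrt(86) = I*sqrt(86)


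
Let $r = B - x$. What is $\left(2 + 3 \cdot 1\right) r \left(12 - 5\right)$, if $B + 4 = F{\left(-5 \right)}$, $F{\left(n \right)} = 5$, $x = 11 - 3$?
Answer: $-245$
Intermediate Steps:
$x = 8$
$B = 1$ ($B = -4 + 5 = 1$)
$r = -7$ ($r = 1 - 8 = -7$)
$\left(2 + 3 \cdot 1\right) r \left(12 - 5\right) = \left(2 + 3 \cdot 1\right) \left(-7\right) \left(12 - 5\right) = \left(2 + 3\right) \left(-7\right) 7 = 5 \left(-7\right) 7 = \left(-35\right) 7 = -245$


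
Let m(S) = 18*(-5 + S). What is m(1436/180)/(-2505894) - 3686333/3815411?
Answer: -23094410631829/23902538831085 ≈ -0.96619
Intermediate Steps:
m(S) = -90 + 18*S
m(1436/180)/(-2505894) - 3686333/3815411 = (-90 + 18*(1436/180))/(-2505894) - 3686333/3815411 = (-90 + 18*(1436*(1/180)))*(-1/2505894) - 3686333*1/3815411 = (-90 + 18*(359/45))*(-1/2505894) - 3686333/3815411 = (-90 + 718/5)*(-1/2505894) - 3686333/3815411 = (268/5)*(-1/2505894) - 3686333/3815411 = -134/6264735 - 3686333/3815411 = -23094410631829/23902538831085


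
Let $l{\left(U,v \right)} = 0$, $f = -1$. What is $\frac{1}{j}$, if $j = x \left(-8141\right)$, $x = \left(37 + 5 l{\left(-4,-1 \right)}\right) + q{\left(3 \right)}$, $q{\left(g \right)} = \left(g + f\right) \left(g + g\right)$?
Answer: $- \frac{1}{398909} \approx -2.5068 \cdot 10^{-6}$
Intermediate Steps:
$q{\left(g \right)} = 2 g \left(-1 + g\right)$ ($q{\left(g \right)} = \left(g - 1\right) \left(g + g\right) = \left(-1 + g\right) 2 g = 2 g \left(-1 + g\right)$)
$x = 49$ ($x = \left(37 + 5 \cdot 0\right) + 2 \cdot 3 \left(-1 + 3\right) = \left(37 + 0\right) + 2 \cdot 3 \cdot 2 = 37 + 12 = 49$)
$j = -398909$ ($j = 49 \left(-8141\right) = -398909$)
$\frac{1}{j} = \frac{1}{-398909} = - \frac{1}{398909}$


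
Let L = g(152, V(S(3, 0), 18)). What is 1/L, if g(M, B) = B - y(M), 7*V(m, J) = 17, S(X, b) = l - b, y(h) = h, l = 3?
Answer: -7/1047 ≈ -0.0066858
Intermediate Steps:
S(X, b) = 3 - b
V(m, J) = 17/7 (V(m, J) = (⅐)*17 = 17/7)
g(M, B) = B - M
L = -1047/7 (L = 17/7 - 1*152 = 17/7 - 152 = -1047/7 ≈ -149.57)
1/L = 1/(-1047/7) = -7/1047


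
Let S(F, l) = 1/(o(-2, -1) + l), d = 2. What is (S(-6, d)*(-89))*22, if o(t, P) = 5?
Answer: -1958/7 ≈ -279.71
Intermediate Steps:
S(F, l) = 1/(5 + l)
(S(-6, d)*(-89))*22 = (-89/(5 + 2))*22 = (-89/7)*22 = ((⅐)*(-89))*22 = -89/7*22 = -1958/7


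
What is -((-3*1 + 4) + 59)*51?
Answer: -3060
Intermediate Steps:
-((-3*1 + 4) + 59)*51 = -((-3 + 4) + 59)*51 = -(1 + 59)*51 = -60*51 = -1*3060 = -3060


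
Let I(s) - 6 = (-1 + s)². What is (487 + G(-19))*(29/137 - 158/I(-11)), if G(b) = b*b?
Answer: -7333504/10275 ≈ -713.72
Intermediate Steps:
G(b) = b²
I(s) = 6 + (-1 + s)²
(487 + G(-19))*(29/137 - 158/I(-11)) = (487 + (-19)²)*(29/137 - 158/(6 + (-1 - 11)²)) = (487 + 361)*(29*(1/137) - 158/(6 + (-12)²)) = 848*(29/137 - 158/(6 + 144)) = 848*(29/137 - 158/150) = 848*(29/137 - 158*1/150) = 848*(29/137 - 79/75) = 848*(-8648/10275) = -7333504/10275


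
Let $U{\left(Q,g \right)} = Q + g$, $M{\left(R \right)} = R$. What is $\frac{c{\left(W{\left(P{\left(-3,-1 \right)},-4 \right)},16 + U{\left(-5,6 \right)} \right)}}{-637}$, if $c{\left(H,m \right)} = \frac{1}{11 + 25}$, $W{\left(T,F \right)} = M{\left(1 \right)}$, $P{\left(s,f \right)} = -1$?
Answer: $- \frac{1}{22932} \approx -4.3607 \cdot 10^{-5}$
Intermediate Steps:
$W{\left(T,F \right)} = 1$
$c{\left(H,m \right)} = \frac{1}{36}$
$\frac{c{\left(W{\left(P{\left(-3,-1 \right)},-4 \right)},16 + U{\left(-5,6 \right)} \right)}}{-637} = \frac{1}{36 \left(-637\right)} = \frac{1}{36} \left(- \frac{1}{637}\right) = - \frac{1}{22932}$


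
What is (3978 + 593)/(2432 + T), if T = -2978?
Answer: -653/78 ≈ -8.3718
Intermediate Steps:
(3978 + 593)/(2432 + T) = (3978 + 593)/(2432 - 2978) = 4571/(-546) = 4571*(-1/546) = -653/78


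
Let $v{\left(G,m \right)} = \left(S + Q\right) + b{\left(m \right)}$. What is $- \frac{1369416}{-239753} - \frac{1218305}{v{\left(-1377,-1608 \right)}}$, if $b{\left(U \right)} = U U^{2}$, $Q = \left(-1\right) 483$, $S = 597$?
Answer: $\frac{5693978176941433}{996832459863294} \approx 5.7121$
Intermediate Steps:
$Q = -483$
$b{\left(U \right)} = U^{3}$
$v{\left(G,m \right)} = 114 + m^{3}$ ($v{\left(G,m \right)} = \left(597 - 483\right) + m^{3} = 114 + m^{3}$)
$- \frac{1369416}{-239753} - \frac{1218305}{v{\left(-1377,-1608 \right)}} = - \frac{1369416}{-239753} - \frac{1218305}{114 + \left(-1608\right)^{3}} = \left(-1369416\right) \left(- \frac{1}{239753}\right) - \frac{1218305}{114 - 4157747712} = \frac{1369416}{239753} - \frac{1218305}{-4157747598} = \frac{1369416}{239753} - - \frac{1218305}{4157747598} = \frac{1369416}{239753} + \frac{1218305}{4157747598} = \frac{5693978176941433}{996832459863294}$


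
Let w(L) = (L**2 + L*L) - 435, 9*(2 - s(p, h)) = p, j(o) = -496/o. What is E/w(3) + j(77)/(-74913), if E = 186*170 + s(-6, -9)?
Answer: -182408852924/2405381517 ≈ -75.834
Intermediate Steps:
s(p, h) = 2 - p/9
w(L) = -435 + 2*L**2 (w(L) = (L**2 + L**2) - 435 = 2*L**2 - 435 = -435 + 2*L**2)
E = 94868/3 (E = 186*170 + (2 - 1/9*(-6)) = 31620 + (2 + 2/3) = 31620 + 8/3 = 94868/3 ≈ 31623.)
E/w(3) + j(77)/(-74913) = 94868/(3*(-435 + 2*3**2)) - 496/77/(-74913) = 94868/(3*(-435 + 2*9)) - 496*1/77*(-1/74913) = 94868/(3*(-435 + 18)) - 496/77*(-1/74913) = (94868/3)/(-417) + 496/5768301 = (94868/3)*(-1/417) + 496/5768301 = -94868/1251 + 496/5768301 = -182408852924/2405381517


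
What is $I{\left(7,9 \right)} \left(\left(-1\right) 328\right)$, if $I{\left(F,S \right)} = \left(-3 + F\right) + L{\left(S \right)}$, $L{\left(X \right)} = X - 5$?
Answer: $-2624$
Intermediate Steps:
$L{\left(X \right)} = -5 + X$ ($L{\left(X \right)} = X - 5 = -5 + X$)
$I{\left(F,S \right)} = -8 + F + S$ ($I{\left(F,S \right)} = \left(-3 + F\right) + \left(-5 + S\right) = -8 + F + S$)
$I{\left(7,9 \right)} \left(\left(-1\right) 328\right) = \left(-8 + 7 + 9\right) \left(\left(-1\right) 328\right) = 8 \left(-328\right) = -2624$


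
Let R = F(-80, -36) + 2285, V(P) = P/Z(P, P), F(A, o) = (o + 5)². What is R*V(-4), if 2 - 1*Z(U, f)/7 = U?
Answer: -2164/7 ≈ -309.14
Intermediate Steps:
Z(U, f) = 14 - 7*U
F(A, o) = (5 + o)²
V(P) = P/(14 - 7*P)
R = 3246 (R = (5 - 36)² + 2285 = (-31)² + 2285 = 961 + 2285 = 3246)
R*V(-4) = 3246*(-1*(-4)/(-14 + 7*(-4))) = 3246*(-1*(-4)/(-14 - 28)) = 3246*(-1*(-4)/(-42)) = 3246*(-1*(-4)*(-1/42)) = 3246*(-2/21) = -2164/7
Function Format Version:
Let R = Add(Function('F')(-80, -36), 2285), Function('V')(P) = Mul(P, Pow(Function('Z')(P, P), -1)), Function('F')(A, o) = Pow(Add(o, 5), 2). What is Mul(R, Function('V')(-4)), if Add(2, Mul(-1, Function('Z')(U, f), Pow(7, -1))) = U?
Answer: Rational(-2164, 7) ≈ -309.14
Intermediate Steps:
Function('Z')(U, f) = Add(14, Mul(-7, U))
Function('F')(A, o) = Pow(Add(5, o), 2)
Function('V')(P) = Mul(P, Pow(Add(14, Mul(-7, P)), -1))
R = 3246 (R = Add(Pow(Add(5, -36), 2), 2285) = Add(Pow(-31, 2), 2285) = Add(961, 2285) = 3246)
Mul(R, Function('V')(-4)) = Mul(3246, Mul(-1, -4, Pow(Add(-14, Mul(7, -4)), -1))) = Mul(3246, Mul(-1, -4, Pow(Add(-14, -28), -1))) = Mul(3246, Mul(-1, -4, Pow(-42, -1))) = Mul(3246, Mul(-1, -4, Rational(-1, 42))) = Mul(3246, Rational(-2, 21)) = Rational(-2164, 7)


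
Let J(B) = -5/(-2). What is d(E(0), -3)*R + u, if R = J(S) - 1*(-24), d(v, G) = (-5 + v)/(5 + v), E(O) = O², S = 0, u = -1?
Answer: -55/2 ≈ -27.500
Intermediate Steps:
J(B) = 5/2 (J(B) = -5*(-½) = 5/2)
d(v, G) = (-5 + v)/(5 + v)
R = 53/2 (R = 5/2 - 1*(-24) = 5/2 + 24 = 53/2 ≈ 26.500)
d(E(0), -3)*R + u = ((-5 + 0²)/(5 + 0²))*(53/2) - 1 = ((-5 + 0)/(5 + 0))*(53/2) - 1 = (-5/5)*(53/2) - 1 = ((⅕)*(-5))*(53/2) - 1 = -1*53/2 - 1 = -53/2 - 1 = -55/2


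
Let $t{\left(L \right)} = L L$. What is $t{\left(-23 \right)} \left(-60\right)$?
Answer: $-31740$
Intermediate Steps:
$t{\left(L \right)} = L^{2}$
$t{\left(-23 \right)} \left(-60\right) = \left(-23\right)^{2} \left(-60\right) = 529 \left(-60\right) = -31740$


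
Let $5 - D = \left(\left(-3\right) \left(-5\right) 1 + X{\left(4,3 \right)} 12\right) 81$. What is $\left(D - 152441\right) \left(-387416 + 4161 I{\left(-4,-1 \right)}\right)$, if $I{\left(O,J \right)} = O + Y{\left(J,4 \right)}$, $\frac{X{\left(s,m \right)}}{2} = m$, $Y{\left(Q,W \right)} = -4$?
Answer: $67095136032$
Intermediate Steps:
$X{\left(s,m \right)} = 2 m$
$I{\left(O,J \right)} = -4 + O$ ($I{\left(O,J \right)} = O - 4 = -4 + O$)
$D = -7042$ ($D = 5 - \left(\left(-3\right) \left(-5\right) 1 + 2 \cdot 3 \cdot 12\right) 81 = 5 - \left(15 \cdot 1 + 6 \cdot 12\right) 81 = 5 - \left(15 + 72\right) 81 = 5 - 87 \cdot 81 = 5 - 7047 = -7042$)
$\left(D - 152441\right) \left(-387416 + 4161 I{\left(-4,-1 \right)}\right) = \left(-7042 - 152441\right) \left(-387416 + 4161 \left(-4 - 4\right)\right) = - 159483 \left(-387416 + 4161 \left(-8\right)\right) = - 159483 \left(-387416 - 33288\right) = \left(-159483\right) \left(-420704\right) = 67095136032$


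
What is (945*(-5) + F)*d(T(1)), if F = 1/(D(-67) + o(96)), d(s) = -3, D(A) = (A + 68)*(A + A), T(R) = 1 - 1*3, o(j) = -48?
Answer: 2579853/182 ≈ 14175.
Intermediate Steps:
T(R) = -2 (T(R) = 1 - 3 = -2)
D(A) = 2*A*(68 + A) (D(A) = (68 + A)*(2*A) = 2*A*(68 + A))
F = -1/182 (F = 1/(2*(-67)*(68 - 67) - 48) = 1/(2*(-67)*1 - 48) = 1/(-134 - 48) = 1/(-182) = -1/182 ≈ -0.0054945)
(945*(-5) + F)*d(T(1)) = (945*(-5) - 1/182)*(-3) = (-4725 - 1/182)*(-3) = -859951/182*(-3) = 2579853/182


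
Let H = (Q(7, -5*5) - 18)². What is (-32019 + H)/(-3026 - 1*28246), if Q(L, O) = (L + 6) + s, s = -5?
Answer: 31919/31272 ≈ 1.0207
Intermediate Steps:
Q(L, O) = 1 + L (Q(L, O) = (L + 6) - 5 = (6 + L) - 5 = 1 + L)
H = 100 (H = ((1 + 7) - 18)² = (8 - 18)² = (-10)² = 100)
(-32019 + H)/(-3026 - 1*28246) = (-32019 + 100)/(-3026 - 1*28246) = -31919/(-3026 - 28246) = -31919/(-31272) = -31919*(-1/31272) = 31919/31272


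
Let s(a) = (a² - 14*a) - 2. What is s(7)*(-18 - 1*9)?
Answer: 1377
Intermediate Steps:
s(a) = -2 + a² - 14*a
s(7)*(-18 - 1*9) = (-2 + 7² - 14*7)*(-18 - 1*9) = (-2 + 49 - 98)*(-18 - 9) = -51*(-27) = 1377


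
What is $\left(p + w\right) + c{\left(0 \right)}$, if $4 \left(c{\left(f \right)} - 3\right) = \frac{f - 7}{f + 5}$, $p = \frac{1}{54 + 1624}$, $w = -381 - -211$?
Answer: $- \frac{2808123}{16780} \approx -167.35$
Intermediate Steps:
$w = -170$ ($w = -381 + 211 = -170$)
$p = \frac{1}{1678} \approx 0.00059595$
$c{\left(f \right)} = 3 + \frac{-7 + f}{4 \left(5 + f\right)}$ ($c{\left(f \right)} = 3 + \frac{\left(f - 7\right) \frac{1}{f + 5}}{4} = 3 + \frac{\left(-7 + f\right) \frac{1}{5 + f}}{4} = 3 + \frac{\frac{1}{5 + f} \left(-7 + f\right)}{4} = 3 + \frac{-7 + f}{4 \left(5 + f\right)}$)
$\left(p + w\right) + c{\left(0 \right)} = \left(\frac{1}{1678} - 170\right) + \frac{53 + 13 \cdot 0}{4 \left(5 + 0\right)} = - \frac{285259}{1678} + \frac{53 + 0}{4 \cdot 5} = - \frac{285259}{1678} + \frac{1}{4} \cdot \frac{1}{5} \cdot 53 = - \frac{285259}{1678} + \frac{53}{20} = - \frac{2808123}{16780}$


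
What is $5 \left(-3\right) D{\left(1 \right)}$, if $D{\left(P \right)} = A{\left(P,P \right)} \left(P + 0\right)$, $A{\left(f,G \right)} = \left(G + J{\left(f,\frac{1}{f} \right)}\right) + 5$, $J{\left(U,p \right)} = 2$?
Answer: $-120$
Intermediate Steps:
$A{\left(f,G \right)} = 7 + G$ ($A{\left(f,G \right)} = \left(G + 2\right) + 5 = \left(2 + G\right) + 5 = 7 + G$)
$D{\left(P \right)} = P \left(7 + P\right)$ ($D{\left(P \right)} = \left(7 + P\right) \left(P + 0\right) = \left(7 + P\right) P = P \left(7 + P\right)$)
$5 \left(-3\right) D{\left(1 \right)} = 5 \left(-3\right) 1 \left(7 + 1\right) = - 15 \cdot 1 \cdot 8 = \left(-15\right) 8 = -120$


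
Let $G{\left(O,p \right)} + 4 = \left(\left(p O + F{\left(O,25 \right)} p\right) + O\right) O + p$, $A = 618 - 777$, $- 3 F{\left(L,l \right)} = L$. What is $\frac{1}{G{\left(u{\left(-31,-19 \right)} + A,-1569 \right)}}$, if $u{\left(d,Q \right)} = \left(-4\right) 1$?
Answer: $- \frac{1}{27766178} \approx -3.6015 \cdot 10^{-8}$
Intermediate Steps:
$F{\left(L,l \right)} = - \frac{L}{3}$
$u{\left(d,Q \right)} = -4$
$A = -159$
$G{\left(O,p \right)} = -4 + p + O \left(O + \frac{2 O p}{3}\right)$ ($G{\left(O,p \right)} = -4 + \left(\left(\left(p O + - \frac{O}{3} p\right) + O\right) O + p\right) = -4 + \left(\left(\left(O p - \frac{O p}{3}\right) + O\right) O + p\right) = -4 + \left(\left(\frac{2 O p}{3} + O\right) O + p\right) = -4 + \left(\left(O + \frac{2 O p}{3}\right) O + p\right) = -4 + \left(O \left(O + \frac{2 O p}{3}\right) + p\right) = -4 + \left(p + O \left(O + \frac{2 O p}{3}\right)\right) = -4 + p + O \left(O + \frac{2 O p}{3}\right)$)
$\frac{1}{G{\left(u{\left(-31,-19 \right)} + A,-1569 \right)}} = \frac{1}{-4 - 1569 + \left(-4 - 159\right)^{2} + \frac{2}{3} \left(-1569\right) \left(-4 - 159\right)^{2}} = \frac{1}{-4 - 1569 + \left(-163\right)^{2} + \frac{2}{3} \left(-1569\right) \left(-163\right)^{2}} = \frac{1}{-4 - 1569 + 26569 + \frac{2}{3} \left(-1569\right) 26569} = \frac{1}{-4 - 1569 + 26569 - 27791174} = \frac{1}{-27766178} = - \frac{1}{27766178}$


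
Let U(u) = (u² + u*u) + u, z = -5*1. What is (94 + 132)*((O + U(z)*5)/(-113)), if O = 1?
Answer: -452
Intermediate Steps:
z = -5
U(u) = u + 2*u² (U(u) = (u² + u²) + u = 2*u² + u = u + 2*u²)
(94 + 132)*((O + U(z)*5)/(-113)) = (94 + 132)*((1 - 5*(1 + 2*(-5))*5)/(-113)) = 226*((1 - 5*(1 - 10)*5)*(-1/113)) = 226*((1 - 5*(-9)*5)*(-1/113)) = 226*((1 + 45*5)*(-1/113)) = 226*((1 + 225)*(-1/113)) = 226*(226*(-1/113)) = 226*(-2) = -452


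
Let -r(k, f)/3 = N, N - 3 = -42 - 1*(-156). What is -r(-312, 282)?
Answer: 351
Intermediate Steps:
N = 117 (N = 3 + (-42 - 1*(-156)) = 3 + (-42 + 156) = 3 + 114 = 117)
r(k, f) = -351 (r(k, f) = -3*117 = -351)
-r(-312, 282) = -1*(-351) = 351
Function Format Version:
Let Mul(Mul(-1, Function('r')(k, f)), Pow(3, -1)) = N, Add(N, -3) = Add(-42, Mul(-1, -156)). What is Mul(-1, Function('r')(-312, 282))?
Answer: 351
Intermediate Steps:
N = 117 (N = Add(3, Add(-42, Mul(-1, -156))) = Add(3, Add(-42, 156)) = Add(3, 114) = 117)
Function('r')(k, f) = -351 (Function('r')(k, f) = Mul(-3, 117) = -351)
Mul(-1, Function('r')(-312, 282)) = Mul(-1, -351) = 351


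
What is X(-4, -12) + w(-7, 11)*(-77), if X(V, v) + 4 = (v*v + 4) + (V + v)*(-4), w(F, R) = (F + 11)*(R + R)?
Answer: -6568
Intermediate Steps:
w(F, R) = 2*R*(11 + F) (w(F, R) = (11 + F)*(2*R) = 2*R*(11 + F))
X(V, v) = v² - 4*V - 4*v (X(V, v) = -4 + ((v*v + 4) + (V + v)*(-4)) = -4 + ((v² + 4) + (-4*V - 4*v)) = -4 + ((4 + v²) + (-4*V - 4*v)) = -4 + (4 + v² - 4*V - 4*v) = v² - 4*V - 4*v)
X(-4, -12) + w(-7, 11)*(-77) = ((-12)² - 4*(-4) - 4*(-12)) + (2*11*(11 - 7))*(-77) = (144 + 16 + 48) + (2*11*4)*(-77) = 208 + 88*(-77) = 208 - 6776 = -6568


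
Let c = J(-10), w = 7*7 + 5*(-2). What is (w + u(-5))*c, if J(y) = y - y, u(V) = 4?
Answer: 0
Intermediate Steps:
w = 39 (w = 49 - 10 = 39)
J(y) = 0
c = 0
(w + u(-5))*c = (39 + 4)*0 = 43*0 = 0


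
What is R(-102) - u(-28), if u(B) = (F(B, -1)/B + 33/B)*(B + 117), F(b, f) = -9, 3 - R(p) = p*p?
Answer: -72273/7 ≈ -10325.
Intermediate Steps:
R(p) = 3 - p² (R(p) = 3 - p*p = 3 - p²)
u(B) = 24*(117 + B)/B (u(B) = (-9/B + 33/B)*(B + 117) = (24/B)*(117 + B) = 24*(117 + B)/B)
R(-102) - u(-28) = (3 - 1*(-102)²) - (24 + 2808/(-28)) = (3 - 1*10404) - (24 + 2808*(-1/28)) = (3 - 10404) - (24 - 702/7) = -10401 - 1*(-534/7) = -10401 + 534/7 = -72273/7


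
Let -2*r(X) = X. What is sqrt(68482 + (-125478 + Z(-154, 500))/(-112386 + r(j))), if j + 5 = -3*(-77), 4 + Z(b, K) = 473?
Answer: sqrt(866723967505973)/112499 ≈ 261.69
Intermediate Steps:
Z(b, K) = 469 (Z(b, K) = -4 + 473 = 469)
j = 226 (j = -5 - 3*(-77) = -5 + 231 = 226)
r(X) = -X/2
sqrt(68482 + (-125478 + Z(-154, 500))/(-112386 + r(j))) = sqrt(68482 + (-125478 + 469)/(-112386 - 1/2*226)) = sqrt(68482 - 125009/(-112386 - 113)) = sqrt(68482 - 125009/(-112499)) = sqrt(68482 - 125009*(-1/112499)) = sqrt(68482 + 125009/112499) = sqrt(7704281527/112499) = sqrt(866723967505973)/112499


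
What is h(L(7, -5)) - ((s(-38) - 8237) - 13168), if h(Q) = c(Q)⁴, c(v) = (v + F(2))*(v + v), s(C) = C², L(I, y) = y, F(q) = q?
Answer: 829961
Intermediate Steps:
c(v) = 2*v*(2 + v) (c(v) = (v + 2)*(v + v) = (2 + v)*(2*v) = 2*v*(2 + v))
h(Q) = 16*Q⁴*(2 + Q)⁴ (h(Q) = (2*Q*(2 + Q))⁴ = 16*Q⁴*(2 + Q)⁴)
h(L(7, -5)) - ((s(-38) - 8237) - 13168) = 16*(-5)⁴*(2 - 5)⁴ - (((-38)² - 8237) - 13168) = 16*625*(-3)⁴ - ((1444 - 8237) - 13168) = 16*625*81 - (-6793 - 13168) = 810000 - 1*(-19961) = 810000 + 19961 = 829961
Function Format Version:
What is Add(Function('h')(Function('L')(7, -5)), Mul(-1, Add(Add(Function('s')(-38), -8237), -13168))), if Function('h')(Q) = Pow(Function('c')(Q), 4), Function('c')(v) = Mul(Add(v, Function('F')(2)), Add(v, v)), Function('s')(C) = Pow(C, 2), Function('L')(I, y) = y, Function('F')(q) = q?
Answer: 829961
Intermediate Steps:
Function('c')(v) = Mul(2, v, Add(2, v)) (Function('c')(v) = Mul(Add(v, 2), Add(v, v)) = Mul(Add(2, v), Mul(2, v)) = Mul(2, v, Add(2, v)))
Function('h')(Q) = Mul(16, Pow(Q, 4), Pow(Add(2, Q), 4)) (Function('h')(Q) = Pow(Mul(2, Q, Add(2, Q)), 4) = Mul(16, Pow(Q, 4), Pow(Add(2, Q), 4)))
Add(Function('h')(Function('L')(7, -5)), Mul(-1, Add(Add(Function('s')(-38), -8237), -13168))) = Add(Mul(16, Pow(-5, 4), Pow(Add(2, -5), 4)), Mul(-1, Add(Add(Pow(-38, 2), -8237), -13168))) = Add(Mul(16, 625, Pow(-3, 4)), Mul(-1, Add(Add(1444, -8237), -13168))) = Add(Mul(16, 625, 81), Mul(-1, Add(-6793, -13168))) = Add(810000, Mul(-1, -19961)) = Add(810000, 19961) = 829961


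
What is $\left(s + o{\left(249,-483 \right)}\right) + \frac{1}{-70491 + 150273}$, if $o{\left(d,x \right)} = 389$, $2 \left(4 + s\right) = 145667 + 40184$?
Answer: $\frac{3722249156}{39891} \approx 93311.0$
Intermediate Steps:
$s = \frac{185843}{2}$ ($s = -4 + \frac{145667 + 40184}{2} = -4 + \frac{1}{2} \cdot 185851 = -4 + \frac{185851}{2} = \frac{185843}{2} \approx 92922.0$)
$\left(s + o{\left(249,-483 \right)}\right) + \frac{1}{-70491 + 150273} = \left(\frac{185843}{2} + 389\right) + \frac{1}{-70491 + 150273} = \frac{186621}{2} + \frac{1}{79782} = \frac{3722249156}{39891}$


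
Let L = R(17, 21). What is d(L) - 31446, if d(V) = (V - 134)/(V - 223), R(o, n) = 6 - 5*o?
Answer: -9496479/302 ≈ -31445.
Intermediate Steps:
L = -79 (L = 6 - 5*17 = 6 - 85 = -79)
d(V) = (-134 + V)/(-223 + V)
d(L) - 31446 = (-134 - 79)/(-223 - 79) - 31446 = -213/(-302) - 31446 = -1/302*(-213) - 31446 = 213/302 - 31446 = -9496479/302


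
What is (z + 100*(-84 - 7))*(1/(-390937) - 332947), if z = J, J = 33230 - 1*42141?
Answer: 2344335198434740/390937 ≈ 5.9967e+9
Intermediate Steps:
J = -8911 (J = 33230 - 42141 = -8911)
z = -8911
(z + 100*(-84 - 7))*(1/(-390937) - 332947) = (-8911 + 100*(-84 - 7))*(1/(-390937) - 332947) = (-8911 + 100*(-91))*(-1/390937 - 332947) = (-8911 - 9100)*(-130161301340/390937) = -18011*(-130161301340/390937) = 2344335198434740/390937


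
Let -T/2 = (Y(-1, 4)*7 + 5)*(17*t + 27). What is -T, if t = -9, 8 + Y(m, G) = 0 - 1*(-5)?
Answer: 4032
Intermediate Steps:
Y(m, G) = -3 (Y(m, G) = -8 + (0 - 1*(-5)) = -8 + (0 + 5) = -8 + 5 = -3)
T = -4032 (T = -2*(-3*7 + 5)*(17*(-9) + 27) = -2*(-21 + 5)*(-153 + 27) = -(-32)*(-126) = -2*2016 = -4032)
-T = -1*(-4032) = 4032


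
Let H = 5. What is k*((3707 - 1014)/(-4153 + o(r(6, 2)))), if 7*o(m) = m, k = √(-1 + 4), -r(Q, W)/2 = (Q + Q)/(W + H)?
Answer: -131957*√3/203521 ≈ -1.1230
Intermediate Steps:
r(Q, W) = -4*Q/(5 + W) (r(Q, W) = -2*(Q + Q)/(W + 5) = -2*2*Q/(5 + W) = -4*Q/(5 + W))
k = √3 ≈ 1.7320
o(m) = m/7
k*((3707 - 1014)/(-4153 + o(r(6, 2)))) = √3*((3707 - 1014)/(-4153 + (-4*6/(5 + 2))/7)) = √3*(2693/(-4153 + (-4*6/7)/7)) = √3*(2693/(-4153 + (-4*6*⅐)/7)) = √3*(2693/(-4153 + (⅐)*(-24/7))) = √3*(2693/(-4153 - 24/49)) = √3*(2693/(-203521/49)) = √3*(2693*(-49/203521)) = √3*(-131957/203521) = -131957*√3/203521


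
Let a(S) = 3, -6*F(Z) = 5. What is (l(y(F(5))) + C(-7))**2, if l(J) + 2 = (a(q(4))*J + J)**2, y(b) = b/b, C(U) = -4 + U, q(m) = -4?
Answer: 9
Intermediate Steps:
F(Z) = -5/6 (F(Z) = -1/6*5 = -5/6)
y(b) = 1
l(J) = -2 + 16*J**2 (l(J) = -2 + (3*J + J)**2 = -2 + (4*J)**2 = -2 + 16*J**2)
(l(y(F(5))) + C(-7))**2 = ((-2 + 16*1**2) + (-4 - 7))**2 = ((-2 + 16*1) - 11)**2 = ((-2 + 16) - 11)**2 = (14 - 11)**2 = 3**2 = 9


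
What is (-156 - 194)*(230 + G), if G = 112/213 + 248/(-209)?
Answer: -3573322900/44517 ≈ -80269.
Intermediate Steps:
G = -29416/44517 (G = 112*(1/213) + 248*(-1/209) = 112/213 - 248/209 = -29416/44517 ≈ -0.66078)
(-156 - 194)*(230 + G) = (-156 - 194)*(230 - 29416/44517) = -350*10209494/44517 = -3573322900/44517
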